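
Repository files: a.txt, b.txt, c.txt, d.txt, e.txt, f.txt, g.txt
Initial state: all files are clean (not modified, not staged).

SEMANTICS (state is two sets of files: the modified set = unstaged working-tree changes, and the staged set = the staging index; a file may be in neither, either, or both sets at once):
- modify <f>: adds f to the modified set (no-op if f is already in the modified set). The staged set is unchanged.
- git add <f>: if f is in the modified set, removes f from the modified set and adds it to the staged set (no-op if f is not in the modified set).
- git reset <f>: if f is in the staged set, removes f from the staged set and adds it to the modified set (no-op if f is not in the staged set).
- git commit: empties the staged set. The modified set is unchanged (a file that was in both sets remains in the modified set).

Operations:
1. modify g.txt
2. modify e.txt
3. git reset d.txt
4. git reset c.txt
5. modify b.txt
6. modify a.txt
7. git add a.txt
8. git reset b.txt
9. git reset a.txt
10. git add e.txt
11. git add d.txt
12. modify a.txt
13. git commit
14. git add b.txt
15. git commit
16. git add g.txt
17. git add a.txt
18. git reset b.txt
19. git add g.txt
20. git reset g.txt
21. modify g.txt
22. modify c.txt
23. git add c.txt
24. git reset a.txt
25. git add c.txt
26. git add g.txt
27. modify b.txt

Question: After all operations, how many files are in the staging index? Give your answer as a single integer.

After op 1 (modify g.txt): modified={g.txt} staged={none}
After op 2 (modify e.txt): modified={e.txt, g.txt} staged={none}
After op 3 (git reset d.txt): modified={e.txt, g.txt} staged={none}
After op 4 (git reset c.txt): modified={e.txt, g.txt} staged={none}
After op 5 (modify b.txt): modified={b.txt, e.txt, g.txt} staged={none}
After op 6 (modify a.txt): modified={a.txt, b.txt, e.txt, g.txt} staged={none}
After op 7 (git add a.txt): modified={b.txt, e.txt, g.txt} staged={a.txt}
After op 8 (git reset b.txt): modified={b.txt, e.txt, g.txt} staged={a.txt}
After op 9 (git reset a.txt): modified={a.txt, b.txt, e.txt, g.txt} staged={none}
After op 10 (git add e.txt): modified={a.txt, b.txt, g.txt} staged={e.txt}
After op 11 (git add d.txt): modified={a.txt, b.txt, g.txt} staged={e.txt}
After op 12 (modify a.txt): modified={a.txt, b.txt, g.txt} staged={e.txt}
After op 13 (git commit): modified={a.txt, b.txt, g.txt} staged={none}
After op 14 (git add b.txt): modified={a.txt, g.txt} staged={b.txt}
After op 15 (git commit): modified={a.txt, g.txt} staged={none}
After op 16 (git add g.txt): modified={a.txt} staged={g.txt}
After op 17 (git add a.txt): modified={none} staged={a.txt, g.txt}
After op 18 (git reset b.txt): modified={none} staged={a.txt, g.txt}
After op 19 (git add g.txt): modified={none} staged={a.txt, g.txt}
After op 20 (git reset g.txt): modified={g.txt} staged={a.txt}
After op 21 (modify g.txt): modified={g.txt} staged={a.txt}
After op 22 (modify c.txt): modified={c.txt, g.txt} staged={a.txt}
After op 23 (git add c.txt): modified={g.txt} staged={a.txt, c.txt}
After op 24 (git reset a.txt): modified={a.txt, g.txt} staged={c.txt}
After op 25 (git add c.txt): modified={a.txt, g.txt} staged={c.txt}
After op 26 (git add g.txt): modified={a.txt} staged={c.txt, g.txt}
After op 27 (modify b.txt): modified={a.txt, b.txt} staged={c.txt, g.txt}
Final staged set: {c.txt, g.txt} -> count=2

Answer: 2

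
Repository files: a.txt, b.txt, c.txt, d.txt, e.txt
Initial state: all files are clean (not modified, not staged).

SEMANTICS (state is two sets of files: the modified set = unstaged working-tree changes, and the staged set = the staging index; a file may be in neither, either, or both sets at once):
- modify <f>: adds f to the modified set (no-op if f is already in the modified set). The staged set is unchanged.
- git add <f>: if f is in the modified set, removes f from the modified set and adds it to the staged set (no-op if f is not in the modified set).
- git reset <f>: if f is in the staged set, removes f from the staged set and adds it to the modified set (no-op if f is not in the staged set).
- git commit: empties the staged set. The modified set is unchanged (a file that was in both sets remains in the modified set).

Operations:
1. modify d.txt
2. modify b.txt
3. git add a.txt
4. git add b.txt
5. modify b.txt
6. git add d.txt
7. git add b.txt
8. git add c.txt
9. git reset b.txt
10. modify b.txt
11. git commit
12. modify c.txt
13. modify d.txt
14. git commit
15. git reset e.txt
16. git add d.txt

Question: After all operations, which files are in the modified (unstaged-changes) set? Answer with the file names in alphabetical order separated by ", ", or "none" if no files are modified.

After op 1 (modify d.txt): modified={d.txt} staged={none}
After op 2 (modify b.txt): modified={b.txt, d.txt} staged={none}
After op 3 (git add a.txt): modified={b.txt, d.txt} staged={none}
After op 4 (git add b.txt): modified={d.txt} staged={b.txt}
After op 5 (modify b.txt): modified={b.txt, d.txt} staged={b.txt}
After op 6 (git add d.txt): modified={b.txt} staged={b.txt, d.txt}
After op 7 (git add b.txt): modified={none} staged={b.txt, d.txt}
After op 8 (git add c.txt): modified={none} staged={b.txt, d.txt}
After op 9 (git reset b.txt): modified={b.txt} staged={d.txt}
After op 10 (modify b.txt): modified={b.txt} staged={d.txt}
After op 11 (git commit): modified={b.txt} staged={none}
After op 12 (modify c.txt): modified={b.txt, c.txt} staged={none}
After op 13 (modify d.txt): modified={b.txt, c.txt, d.txt} staged={none}
After op 14 (git commit): modified={b.txt, c.txt, d.txt} staged={none}
After op 15 (git reset e.txt): modified={b.txt, c.txt, d.txt} staged={none}
After op 16 (git add d.txt): modified={b.txt, c.txt} staged={d.txt}

Answer: b.txt, c.txt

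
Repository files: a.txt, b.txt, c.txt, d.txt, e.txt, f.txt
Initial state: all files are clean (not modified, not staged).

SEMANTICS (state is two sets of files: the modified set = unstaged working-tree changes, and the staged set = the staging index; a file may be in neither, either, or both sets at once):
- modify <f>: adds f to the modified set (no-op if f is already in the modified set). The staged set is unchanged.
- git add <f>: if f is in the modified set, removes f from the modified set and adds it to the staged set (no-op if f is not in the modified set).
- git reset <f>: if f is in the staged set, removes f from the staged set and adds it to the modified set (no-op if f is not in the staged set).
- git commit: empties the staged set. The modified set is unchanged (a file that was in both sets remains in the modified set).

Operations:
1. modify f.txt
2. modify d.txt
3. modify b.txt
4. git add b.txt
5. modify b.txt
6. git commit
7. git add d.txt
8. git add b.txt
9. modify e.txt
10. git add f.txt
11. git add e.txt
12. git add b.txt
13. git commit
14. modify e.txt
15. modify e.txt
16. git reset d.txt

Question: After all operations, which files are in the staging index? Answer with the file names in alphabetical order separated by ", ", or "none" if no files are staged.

Answer: none

Derivation:
After op 1 (modify f.txt): modified={f.txt} staged={none}
After op 2 (modify d.txt): modified={d.txt, f.txt} staged={none}
After op 3 (modify b.txt): modified={b.txt, d.txt, f.txt} staged={none}
After op 4 (git add b.txt): modified={d.txt, f.txt} staged={b.txt}
After op 5 (modify b.txt): modified={b.txt, d.txt, f.txt} staged={b.txt}
After op 6 (git commit): modified={b.txt, d.txt, f.txt} staged={none}
After op 7 (git add d.txt): modified={b.txt, f.txt} staged={d.txt}
After op 8 (git add b.txt): modified={f.txt} staged={b.txt, d.txt}
After op 9 (modify e.txt): modified={e.txt, f.txt} staged={b.txt, d.txt}
After op 10 (git add f.txt): modified={e.txt} staged={b.txt, d.txt, f.txt}
After op 11 (git add e.txt): modified={none} staged={b.txt, d.txt, e.txt, f.txt}
After op 12 (git add b.txt): modified={none} staged={b.txt, d.txt, e.txt, f.txt}
After op 13 (git commit): modified={none} staged={none}
After op 14 (modify e.txt): modified={e.txt} staged={none}
After op 15 (modify e.txt): modified={e.txt} staged={none}
After op 16 (git reset d.txt): modified={e.txt} staged={none}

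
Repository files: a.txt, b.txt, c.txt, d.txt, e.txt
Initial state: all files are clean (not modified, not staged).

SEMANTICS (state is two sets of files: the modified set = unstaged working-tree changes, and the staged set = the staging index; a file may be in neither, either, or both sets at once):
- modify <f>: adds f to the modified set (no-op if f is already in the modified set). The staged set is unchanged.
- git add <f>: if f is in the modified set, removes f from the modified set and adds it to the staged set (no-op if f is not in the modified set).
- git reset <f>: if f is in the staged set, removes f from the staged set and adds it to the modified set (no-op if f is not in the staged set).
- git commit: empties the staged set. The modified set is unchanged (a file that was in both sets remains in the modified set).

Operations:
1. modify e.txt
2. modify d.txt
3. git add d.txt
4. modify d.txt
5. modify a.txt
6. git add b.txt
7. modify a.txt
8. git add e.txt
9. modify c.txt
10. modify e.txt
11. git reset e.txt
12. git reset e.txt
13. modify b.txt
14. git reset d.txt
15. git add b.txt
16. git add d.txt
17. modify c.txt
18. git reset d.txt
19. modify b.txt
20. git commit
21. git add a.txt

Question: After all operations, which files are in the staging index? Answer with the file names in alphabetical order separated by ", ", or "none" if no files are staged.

After op 1 (modify e.txt): modified={e.txt} staged={none}
After op 2 (modify d.txt): modified={d.txt, e.txt} staged={none}
After op 3 (git add d.txt): modified={e.txt} staged={d.txt}
After op 4 (modify d.txt): modified={d.txt, e.txt} staged={d.txt}
After op 5 (modify a.txt): modified={a.txt, d.txt, e.txt} staged={d.txt}
After op 6 (git add b.txt): modified={a.txt, d.txt, e.txt} staged={d.txt}
After op 7 (modify a.txt): modified={a.txt, d.txt, e.txt} staged={d.txt}
After op 8 (git add e.txt): modified={a.txt, d.txt} staged={d.txt, e.txt}
After op 9 (modify c.txt): modified={a.txt, c.txt, d.txt} staged={d.txt, e.txt}
After op 10 (modify e.txt): modified={a.txt, c.txt, d.txt, e.txt} staged={d.txt, e.txt}
After op 11 (git reset e.txt): modified={a.txt, c.txt, d.txt, e.txt} staged={d.txt}
After op 12 (git reset e.txt): modified={a.txt, c.txt, d.txt, e.txt} staged={d.txt}
After op 13 (modify b.txt): modified={a.txt, b.txt, c.txt, d.txt, e.txt} staged={d.txt}
After op 14 (git reset d.txt): modified={a.txt, b.txt, c.txt, d.txt, e.txt} staged={none}
After op 15 (git add b.txt): modified={a.txt, c.txt, d.txt, e.txt} staged={b.txt}
After op 16 (git add d.txt): modified={a.txt, c.txt, e.txt} staged={b.txt, d.txt}
After op 17 (modify c.txt): modified={a.txt, c.txt, e.txt} staged={b.txt, d.txt}
After op 18 (git reset d.txt): modified={a.txt, c.txt, d.txt, e.txt} staged={b.txt}
After op 19 (modify b.txt): modified={a.txt, b.txt, c.txt, d.txt, e.txt} staged={b.txt}
After op 20 (git commit): modified={a.txt, b.txt, c.txt, d.txt, e.txt} staged={none}
After op 21 (git add a.txt): modified={b.txt, c.txt, d.txt, e.txt} staged={a.txt}

Answer: a.txt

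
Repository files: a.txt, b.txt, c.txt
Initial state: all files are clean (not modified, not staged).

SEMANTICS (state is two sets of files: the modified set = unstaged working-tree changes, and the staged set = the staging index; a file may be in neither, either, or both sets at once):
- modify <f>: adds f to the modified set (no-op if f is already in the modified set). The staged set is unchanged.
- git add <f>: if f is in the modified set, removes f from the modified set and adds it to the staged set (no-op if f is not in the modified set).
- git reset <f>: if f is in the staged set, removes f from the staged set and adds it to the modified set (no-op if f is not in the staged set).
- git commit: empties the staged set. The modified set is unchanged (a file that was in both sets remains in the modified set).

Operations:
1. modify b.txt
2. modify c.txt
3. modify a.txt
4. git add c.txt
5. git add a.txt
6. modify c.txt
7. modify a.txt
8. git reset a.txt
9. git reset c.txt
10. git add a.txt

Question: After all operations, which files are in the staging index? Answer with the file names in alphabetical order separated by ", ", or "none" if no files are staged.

After op 1 (modify b.txt): modified={b.txt} staged={none}
After op 2 (modify c.txt): modified={b.txt, c.txt} staged={none}
After op 3 (modify a.txt): modified={a.txt, b.txt, c.txt} staged={none}
After op 4 (git add c.txt): modified={a.txt, b.txt} staged={c.txt}
After op 5 (git add a.txt): modified={b.txt} staged={a.txt, c.txt}
After op 6 (modify c.txt): modified={b.txt, c.txt} staged={a.txt, c.txt}
After op 7 (modify a.txt): modified={a.txt, b.txt, c.txt} staged={a.txt, c.txt}
After op 8 (git reset a.txt): modified={a.txt, b.txt, c.txt} staged={c.txt}
After op 9 (git reset c.txt): modified={a.txt, b.txt, c.txt} staged={none}
After op 10 (git add a.txt): modified={b.txt, c.txt} staged={a.txt}

Answer: a.txt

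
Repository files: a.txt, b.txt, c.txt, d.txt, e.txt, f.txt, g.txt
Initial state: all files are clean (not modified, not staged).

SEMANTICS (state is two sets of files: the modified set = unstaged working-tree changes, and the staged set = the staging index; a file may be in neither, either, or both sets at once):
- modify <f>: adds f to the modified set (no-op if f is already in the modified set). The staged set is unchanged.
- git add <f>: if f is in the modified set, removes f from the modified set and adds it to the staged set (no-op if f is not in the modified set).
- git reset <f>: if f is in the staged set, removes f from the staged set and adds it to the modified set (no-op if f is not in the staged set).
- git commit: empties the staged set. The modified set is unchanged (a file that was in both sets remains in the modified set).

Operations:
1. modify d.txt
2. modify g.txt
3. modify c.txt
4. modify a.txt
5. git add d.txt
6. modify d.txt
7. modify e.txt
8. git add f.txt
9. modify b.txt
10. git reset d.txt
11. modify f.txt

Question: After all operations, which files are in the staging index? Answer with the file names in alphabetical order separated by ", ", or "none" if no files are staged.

After op 1 (modify d.txt): modified={d.txt} staged={none}
After op 2 (modify g.txt): modified={d.txt, g.txt} staged={none}
After op 3 (modify c.txt): modified={c.txt, d.txt, g.txt} staged={none}
After op 4 (modify a.txt): modified={a.txt, c.txt, d.txt, g.txt} staged={none}
After op 5 (git add d.txt): modified={a.txt, c.txt, g.txt} staged={d.txt}
After op 6 (modify d.txt): modified={a.txt, c.txt, d.txt, g.txt} staged={d.txt}
After op 7 (modify e.txt): modified={a.txt, c.txt, d.txt, e.txt, g.txt} staged={d.txt}
After op 8 (git add f.txt): modified={a.txt, c.txt, d.txt, e.txt, g.txt} staged={d.txt}
After op 9 (modify b.txt): modified={a.txt, b.txt, c.txt, d.txt, e.txt, g.txt} staged={d.txt}
After op 10 (git reset d.txt): modified={a.txt, b.txt, c.txt, d.txt, e.txt, g.txt} staged={none}
After op 11 (modify f.txt): modified={a.txt, b.txt, c.txt, d.txt, e.txt, f.txt, g.txt} staged={none}

Answer: none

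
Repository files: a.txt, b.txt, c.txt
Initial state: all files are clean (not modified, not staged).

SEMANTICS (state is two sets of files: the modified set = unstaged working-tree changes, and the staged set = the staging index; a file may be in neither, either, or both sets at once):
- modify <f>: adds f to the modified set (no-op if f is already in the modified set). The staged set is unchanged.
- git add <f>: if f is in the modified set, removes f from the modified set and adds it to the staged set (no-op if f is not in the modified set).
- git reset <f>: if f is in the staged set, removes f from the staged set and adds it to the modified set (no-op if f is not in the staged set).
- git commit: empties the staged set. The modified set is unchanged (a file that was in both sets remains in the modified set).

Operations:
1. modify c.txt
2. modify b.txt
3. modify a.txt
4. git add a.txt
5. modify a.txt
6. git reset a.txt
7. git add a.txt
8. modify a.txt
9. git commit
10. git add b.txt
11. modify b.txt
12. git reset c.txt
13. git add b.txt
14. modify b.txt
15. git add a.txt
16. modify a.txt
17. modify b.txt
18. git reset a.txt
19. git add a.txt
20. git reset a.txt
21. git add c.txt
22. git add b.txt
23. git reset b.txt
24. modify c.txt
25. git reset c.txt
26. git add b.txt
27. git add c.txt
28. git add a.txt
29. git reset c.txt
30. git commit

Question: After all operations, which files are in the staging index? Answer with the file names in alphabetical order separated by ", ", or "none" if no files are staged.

Answer: none

Derivation:
After op 1 (modify c.txt): modified={c.txt} staged={none}
After op 2 (modify b.txt): modified={b.txt, c.txt} staged={none}
After op 3 (modify a.txt): modified={a.txt, b.txt, c.txt} staged={none}
After op 4 (git add a.txt): modified={b.txt, c.txt} staged={a.txt}
After op 5 (modify a.txt): modified={a.txt, b.txt, c.txt} staged={a.txt}
After op 6 (git reset a.txt): modified={a.txt, b.txt, c.txt} staged={none}
After op 7 (git add a.txt): modified={b.txt, c.txt} staged={a.txt}
After op 8 (modify a.txt): modified={a.txt, b.txt, c.txt} staged={a.txt}
After op 9 (git commit): modified={a.txt, b.txt, c.txt} staged={none}
After op 10 (git add b.txt): modified={a.txt, c.txt} staged={b.txt}
After op 11 (modify b.txt): modified={a.txt, b.txt, c.txt} staged={b.txt}
After op 12 (git reset c.txt): modified={a.txt, b.txt, c.txt} staged={b.txt}
After op 13 (git add b.txt): modified={a.txt, c.txt} staged={b.txt}
After op 14 (modify b.txt): modified={a.txt, b.txt, c.txt} staged={b.txt}
After op 15 (git add a.txt): modified={b.txt, c.txt} staged={a.txt, b.txt}
After op 16 (modify a.txt): modified={a.txt, b.txt, c.txt} staged={a.txt, b.txt}
After op 17 (modify b.txt): modified={a.txt, b.txt, c.txt} staged={a.txt, b.txt}
After op 18 (git reset a.txt): modified={a.txt, b.txt, c.txt} staged={b.txt}
After op 19 (git add a.txt): modified={b.txt, c.txt} staged={a.txt, b.txt}
After op 20 (git reset a.txt): modified={a.txt, b.txt, c.txt} staged={b.txt}
After op 21 (git add c.txt): modified={a.txt, b.txt} staged={b.txt, c.txt}
After op 22 (git add b.txt): modified={a.txt} staged={b.txt, c.txt}
After op 23 (git reset b.txt): modified={a.txt, b.txt} staged={c.txt}
After op 24 (modify c.txt): modified={a.txt, b.txt, c.txt} staged={c.txt}
After op 25 (git reset c.txt): modified={a.txt, b.txt, c.txt} staged={none}
After op 26 (git add b.txt): modified={a.txt, c.txt} staged={b.txt}
After op 27 (git add c.txt): modified={a.txt} staged={b.txt, c.txt}
After op 28 (git add a.txt): modified={none} staged={a.txt, b.txt, c.txt}
After op 29 (git reset c.txt): modified={c.txt} staged={a.txt, b.txt}
After op 30 (git commit): modified={c.txt} staged={none}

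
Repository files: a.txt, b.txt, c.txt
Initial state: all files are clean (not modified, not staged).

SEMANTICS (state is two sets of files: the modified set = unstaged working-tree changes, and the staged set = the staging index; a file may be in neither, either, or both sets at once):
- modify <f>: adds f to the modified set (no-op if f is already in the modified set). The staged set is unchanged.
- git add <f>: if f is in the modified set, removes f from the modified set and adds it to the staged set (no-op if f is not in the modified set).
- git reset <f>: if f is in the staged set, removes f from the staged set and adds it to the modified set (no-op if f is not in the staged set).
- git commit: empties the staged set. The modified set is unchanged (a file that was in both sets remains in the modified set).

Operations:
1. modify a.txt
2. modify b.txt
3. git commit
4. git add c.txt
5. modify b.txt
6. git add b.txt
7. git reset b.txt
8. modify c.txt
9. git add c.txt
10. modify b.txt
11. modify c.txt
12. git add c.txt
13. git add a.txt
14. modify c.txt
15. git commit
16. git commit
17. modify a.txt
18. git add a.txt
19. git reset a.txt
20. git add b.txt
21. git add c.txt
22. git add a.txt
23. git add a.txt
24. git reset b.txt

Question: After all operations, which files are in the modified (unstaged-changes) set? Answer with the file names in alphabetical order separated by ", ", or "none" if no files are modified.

After op 1 (modify a.txt): modified={a.txt} staged={none}
After op 2 (modify b.txt): modified={a.txt, b.txt} staged={none}
After op 3 (git commit): modified={a.txt, b.txt} staged={none}
After op 4 (git add c.txt): modified={a.txt, b.txt} staged={none}
After op 5 (modify b.txt): modified={a.txt, b.txt} staged={none}
After op 6 (git add b.txt): modified={a.txt} staged={b.txt}
After op 7 (git reset b.txt): modified={a.txt, b.txt} staged={none}
After op 8 (modify c.txt): modified={a.txt, b.txt, c.txt} staged={none}
After op 9 (git add c.txt): modified={a.txt, b.txt} staged={c.txt}
After op 10 (modify b.txt): modified={a.txt, b.txt} staged={c.txt}
After op 11 (modify c.txt): modified={a.txt, b.txt, c.txt} staged={c.txt}
After op 12 (git add c.txt): modified={a.txt, b.txt} staged={c.txt}
After op 13 (git add a.txt): modified={b.txt} staged={a.txt, c.txt}
After op 14 (modify c.txt): modified={b.txt, c.txt} staged={a.txt, c.txt}
After op 15 (git commit): modified={b.txt, c.txt} staged={none}
After op 16 (git commit): modified={b.txt, c.txt} staged={none}
After op 17 (modify a.txt): modified={a.txt, b.txt, c.txt} staged={none}
After op 18 (git add a.txt): modified={b.txt, c.txt} staged={a.txt}
After op 19 (git reset a.txt): modified={a.txt, b.txt, c.txt} staged={none}
After op 20 (git add b.txt): modified={a.txt, c.txt} staged={b.txt}
After op 21 (git add c.txt): modified={a.txt} staged={b.txt, c.txt}
After op 22 (git add a.txt): modified={none} staged={a.txt, b.txt, c.txt}
After op 23 (git add a.txt): modified={none} staged={a.txt, b.txt, c.txt}
After op 24 (git reset b.txt): modified={b.txt} staged={a.txt, c.txt}

Answer: b.txt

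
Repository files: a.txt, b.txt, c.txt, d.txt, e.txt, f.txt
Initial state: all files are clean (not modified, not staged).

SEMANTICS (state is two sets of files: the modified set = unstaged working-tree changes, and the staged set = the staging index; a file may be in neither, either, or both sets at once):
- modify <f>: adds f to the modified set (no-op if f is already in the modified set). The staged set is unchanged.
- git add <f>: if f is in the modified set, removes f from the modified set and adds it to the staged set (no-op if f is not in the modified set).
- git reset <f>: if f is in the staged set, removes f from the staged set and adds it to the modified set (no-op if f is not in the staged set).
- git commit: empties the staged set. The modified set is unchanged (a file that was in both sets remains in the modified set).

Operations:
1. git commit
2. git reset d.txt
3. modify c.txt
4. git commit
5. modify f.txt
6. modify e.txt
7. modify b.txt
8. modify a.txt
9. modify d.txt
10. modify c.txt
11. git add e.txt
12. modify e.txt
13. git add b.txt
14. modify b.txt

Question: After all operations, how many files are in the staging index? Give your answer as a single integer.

After op 1 (git commit): modified={none} staged={none}
After op 2 (git reset d.txt): modified={none} staged={none}
After op 3 (modify c.txt): modified={c.txt} staged={none}
After op 4 (git commit): modified={c.txt} staged={none}
After op 5 (modify f.txt): modified={c.txt, f.txt} staged={none}
After op 6 (modify e.txt): modified={c.txt, e.txt, f.txt} staged={none}
After op 7 (modify b.txt): modified={b.txt, c.txt, e.txt, f.txt} staged={none}
After op 8 (modify a.txt): modified={a.txt, b.txt, c.txt, e.txt, f.txt} staged={none}
After op 9 (modify d.txt): modified={a.txt, b.txt, c.txt, d.txt, e.txt, f.txt} staged={none}
After op 10 (modify c.txt): modified={a.txt, b.txt, c.txt, d.txt, e.txt, f.txt} staged={none}
After op 11 (git add e.txt): modified={a.txt, b.txt, c.txt, d.txt, f.txt} staged={e.txt}
After op 12 (modify e.txt): modified={a.txt, b.txt, c.txt, d.txt, e.txt, f.txt} staged={e.txt}
After op 13 (git add b.txt): modified={a.txt, c.txt, d.txt, e.txt, f.txt} staged={b.txt, e.txt}
After op 14 (modify b.txt): modified={a.txt, b.txt, c.txt, d.txt, e.txt, f.txt} staged={b.txt, e.txt}
Final staged set: {b.txt, e.txt} -> count=2

Answer: 2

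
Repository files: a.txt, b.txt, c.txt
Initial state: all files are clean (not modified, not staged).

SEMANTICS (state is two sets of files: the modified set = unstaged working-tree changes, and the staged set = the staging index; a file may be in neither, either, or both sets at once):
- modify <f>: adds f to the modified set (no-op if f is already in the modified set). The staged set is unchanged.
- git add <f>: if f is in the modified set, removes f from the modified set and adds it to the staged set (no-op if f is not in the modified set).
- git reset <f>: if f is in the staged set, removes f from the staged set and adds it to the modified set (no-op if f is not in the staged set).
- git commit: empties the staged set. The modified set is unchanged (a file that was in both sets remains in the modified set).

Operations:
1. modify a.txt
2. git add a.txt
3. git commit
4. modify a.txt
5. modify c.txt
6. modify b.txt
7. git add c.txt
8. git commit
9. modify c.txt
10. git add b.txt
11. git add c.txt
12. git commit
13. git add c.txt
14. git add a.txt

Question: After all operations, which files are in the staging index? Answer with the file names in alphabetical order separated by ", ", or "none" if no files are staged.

Answer: a.txt

Derivation:
After op 1 (modify a.txt): modified={a.txt} staged={none}
After op 2 (git add a.txt): modified={none} staged={a.txt}
After op 3 (git commit): modified={none} staged={none}
After op 4 (modify a.txt): modified={a.txt} staged={none}
After op 5 (modify c.txt): modified={a.txt, c.txt} staged={none}
After op 6 (modify b.txt): modified={a.txt, b.txt, c.txt} staged={none}
After op 7 (git add c.txt): modified={a.txt, b.txt} staged={c.txt}
After op 8 (git commit): modified={a.txt, b.txt} staged={none}
After op 9 (modify c.txt): modified={a.txt, b.txt, c.txt} staged={none}
After op 10 (git add b.txt): modified={a.txt, c.txt} staged={b.txt}
After op 11 (git add c.txt): modified={a.txt} staged={b.txt, c.txt}
After op 12 (git commit): modified={a.txt} staged={none}
After op 13 (git add c.txt): modified={a.txt} staged={none}
After op 14 (git add a.txt): modified={none} staged={a.txt}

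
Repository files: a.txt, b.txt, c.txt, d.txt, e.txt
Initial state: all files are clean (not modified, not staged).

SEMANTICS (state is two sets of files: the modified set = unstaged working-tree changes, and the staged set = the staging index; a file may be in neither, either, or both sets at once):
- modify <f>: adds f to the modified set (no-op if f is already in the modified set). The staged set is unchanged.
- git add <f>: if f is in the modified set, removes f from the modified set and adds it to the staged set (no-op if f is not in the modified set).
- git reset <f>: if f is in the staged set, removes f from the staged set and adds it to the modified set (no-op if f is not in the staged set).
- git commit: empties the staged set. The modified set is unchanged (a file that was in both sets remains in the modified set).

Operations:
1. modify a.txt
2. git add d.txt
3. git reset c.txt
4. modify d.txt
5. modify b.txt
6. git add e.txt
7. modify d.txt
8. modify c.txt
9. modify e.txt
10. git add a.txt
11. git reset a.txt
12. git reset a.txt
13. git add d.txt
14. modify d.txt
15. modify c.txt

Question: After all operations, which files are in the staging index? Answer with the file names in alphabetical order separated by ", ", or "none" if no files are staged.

After op 1 (modify a.txt): modified={a.txt} staged={none}
After op 2 (git add d.txt): modified={a.txt} staged={none}
After op 3 (git reset c.txt): modified={a.txt} staged={none}
After op 4 (modify d.txt): modified={a.txt, d.txt} staged={none}
After op 5 (modify b.txt): modified={a.txt, b.txt, d.txt} staged={none}
After op 6 (git add e.txt): modified={a.txt, b.txt, d.txt} staged={none}
After op 7 (modify d.txt): modified={a.txt, b.txt, d.txt} staged={none}
After op 8 (modify c.txt): modified={a.txt, b.txt, c.txt, d.txt} staged={none}
After op 9 (modify e.txt): modified={a.txt, b.txt, c.txt, d.txt, e.txt} staged={none}
After op 10 (git add a.txt): modified={b.txt, c.txt, d.txt, e.txt} staged={a.txt}
After op 11 (git reset a.txt): modified={a.txt, b.txt, c.txt, d.txt, e.txt} staged={none}
After op 12 (git reset a.txt): modified={a.txt, b.txt, c.txt, d.txt, e.txt} staged={none}
After op 13 (git add d.txt): modified={a.txt, b.txt, c.txt, e.txt} staged={d.txt}
After op 14 (modify d.txt): modified={a.txt, b.txt, c.txt, d.txt, e.txt} staged={d.txt}
After op 15 (modify c.txt): modified={a.txt, b.txt, c.txt, d.txt, e.txt} staged={d.txt}

Answer: d.txt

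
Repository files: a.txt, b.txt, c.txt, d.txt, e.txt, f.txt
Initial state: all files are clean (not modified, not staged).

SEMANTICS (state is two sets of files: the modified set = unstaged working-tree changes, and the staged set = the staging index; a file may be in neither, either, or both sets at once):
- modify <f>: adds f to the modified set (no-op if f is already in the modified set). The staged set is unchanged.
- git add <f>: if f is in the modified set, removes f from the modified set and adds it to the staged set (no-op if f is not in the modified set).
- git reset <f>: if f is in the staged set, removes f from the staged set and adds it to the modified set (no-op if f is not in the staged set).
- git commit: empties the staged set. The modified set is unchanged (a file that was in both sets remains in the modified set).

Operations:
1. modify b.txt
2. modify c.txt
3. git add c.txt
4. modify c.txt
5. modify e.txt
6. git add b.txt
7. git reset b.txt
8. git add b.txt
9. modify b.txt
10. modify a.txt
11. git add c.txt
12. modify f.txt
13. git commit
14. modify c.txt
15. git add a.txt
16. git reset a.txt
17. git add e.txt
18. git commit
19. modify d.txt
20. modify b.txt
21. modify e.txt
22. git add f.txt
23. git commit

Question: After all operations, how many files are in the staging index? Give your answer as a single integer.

Answer: 0

Derivation:
After op 1 (modify b.txt): modified={b.txt} staged={none}
After op 2 (modify c.txt): modified={b.txt, c.txt} staged={none}
After op 3 (git add c.txt): modified={b.txt} staged={c.txt}
After op 4 (modify c.txt): modified={b.txt, c.txt} staged={c.txt}
After op 5 (modify e.txt): modified={b.txt, c.txt, e.txt} staged={c.txt}
After op 6 (git add b.txt): modified={c.txt, e.txt} staged={b.txt, c.txt}
After op 7 (git reset b.txt): modified={b.txt, c.txt, e.txt} staged={c.txt}
After op 8 (git add b.txt): modified={c.txt, e.txt} staged={b.txt, c.txt}
After op 9 (modify b.txt): modified={b.txt, c.txt, e.txt} staged={b.txt, c.txt}
After op 10 (modify a.txt): modified={a.txt, b.txt, c.txt, e.txt} staged={b.txt, c.txt}
After op 11 (git add c.txt): modified={a.txt, b.txt, e.txt} staged={b.txt, c.txt}
After op 12 (modify f.txt): modified={a.txt, b.txt, e.txt, f.txt} staged={b.txt, c.txt}
After op 13 (git commit): modified={a.txt, b.txt, e.txt, f.txt} staged={none}
After op 14 (modify c.txt): modified={a.txt, b.txt, c.txt, e.txt, f.txt} staged={none}
After op 15 (git add a.txt): modified={b.txt, c.txt, e.txt, f.txt} staged={a.txt}
After op 16 (git reset a.txt): modified={a.txt, b.txt, c.txt, e.txt, f.txt} staged={none}
After op 17 (git add e.txt): modified={a.txt, b.txt, c.txt, f.txt} staged={e.txt}
After op 18 (git commit): modified={a.txt, b.txt, c.txt, f.txt} staged={none}
After op 19 (modify d.txt): modified={a.txt, b.txt, c.txt, d.txt, f.txt} staged={none}
After op 20 (modify b.txt): modified={a.txt, b.txt, c.txt, d.txt, f.txt} staged={none}
After op 21 (modify e.txt): modified={a.txt, b.txt, c.txt, d.txt, e.txt, f.txt} staged={none}
After op 22 (git add f.txt): modified={a.txt, b.txt, c.txt, d.txt, e.txt} staged={f.txt}
After op 23 (git commit): modified={a.txt, b.txt, c.txt, d.txt, e.txt} staged={none}
Final staged set: {none} -> count=0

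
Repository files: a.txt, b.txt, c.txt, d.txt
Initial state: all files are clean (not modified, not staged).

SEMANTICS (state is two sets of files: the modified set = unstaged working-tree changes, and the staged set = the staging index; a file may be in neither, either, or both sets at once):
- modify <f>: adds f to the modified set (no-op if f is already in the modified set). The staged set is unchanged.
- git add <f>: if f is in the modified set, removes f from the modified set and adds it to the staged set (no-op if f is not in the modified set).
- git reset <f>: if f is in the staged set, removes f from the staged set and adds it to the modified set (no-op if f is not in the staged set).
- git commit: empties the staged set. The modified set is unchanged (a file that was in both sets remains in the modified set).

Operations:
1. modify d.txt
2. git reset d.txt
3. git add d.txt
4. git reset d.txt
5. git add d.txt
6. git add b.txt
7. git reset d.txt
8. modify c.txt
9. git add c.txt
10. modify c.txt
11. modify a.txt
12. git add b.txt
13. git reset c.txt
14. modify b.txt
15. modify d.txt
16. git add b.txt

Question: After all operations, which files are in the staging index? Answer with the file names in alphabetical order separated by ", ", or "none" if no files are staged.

Answer: b.txt

Derivation:
After op 1 (modify d.txt): modified={d.txt} staged={none}
After op 2 (git reset d.txt): modified={d.txt} staged={none}
After op 3 (git add d.txt): modified={none} staged={d.txt}
After op 4 (git reset d.txt): modified={d.txt} staged={none}
After op 5 (git add d.txt): modified={none} staged={d.txt}
After op 6 (git add b.txt): modified={none} staged={d.txt}
After op 7 (git reset d.txt): modified={d.txt} staged={none}
After op 8 (modify c.txt): modified={c.txt, d.txt} staged={none}
After op 9 (git add c.txt): modified={d.txt} staged={c.txt}
After op 10 (modify c.txt): modified={c.txt, d.txt} staged={c.txt}
After op 11 (modify a.txt): modified={a.txt, c.txt, d.txt} staged={c.txt}
After op 12 (git add b.txt): modified={a.txt, c.txt, d.txt} staged={c.txt}
After op 13 (git reset c.txt): modified={a.txt, c.txt, d.txt} staged={none}
After op 14 (modify b.txt): modified={a.txt, b.txt, c.txt, d.txt} staged={none}
After op 15 (modify d.txt): modified={a.txt, b.txt, c.txt, d.txt} staged={none}
After op 16 (git add b.txt): modified={a.txt, c.txt, d.txt} staged={b.txt}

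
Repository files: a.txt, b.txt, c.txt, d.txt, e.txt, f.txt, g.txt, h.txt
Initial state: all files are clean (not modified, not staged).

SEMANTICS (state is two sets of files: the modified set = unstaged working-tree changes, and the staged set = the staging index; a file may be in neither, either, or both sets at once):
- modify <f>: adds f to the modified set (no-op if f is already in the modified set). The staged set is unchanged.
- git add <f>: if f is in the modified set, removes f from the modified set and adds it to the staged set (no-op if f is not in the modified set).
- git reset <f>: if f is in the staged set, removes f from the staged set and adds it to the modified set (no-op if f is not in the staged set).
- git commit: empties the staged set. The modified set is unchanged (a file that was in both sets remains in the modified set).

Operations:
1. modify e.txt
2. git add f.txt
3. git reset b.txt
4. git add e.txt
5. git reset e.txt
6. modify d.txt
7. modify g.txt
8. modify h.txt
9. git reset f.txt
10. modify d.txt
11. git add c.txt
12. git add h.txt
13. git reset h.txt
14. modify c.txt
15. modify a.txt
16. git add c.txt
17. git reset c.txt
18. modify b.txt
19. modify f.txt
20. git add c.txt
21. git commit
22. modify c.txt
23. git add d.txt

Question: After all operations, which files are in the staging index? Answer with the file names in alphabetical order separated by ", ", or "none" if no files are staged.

Answer: d.txt

Derivation:
After op 1 (modify e.txt): modified={e.txt} staged={none}
After op 2 (git add f.txt): modified={e.txt} staged={none}
After op 3 (git reset b.txt): modified={e.txt} staged={none}
After op 4 (git add e.txt): modified={none} staged={e.txt}
After op 5 (git reset e.txt): modified={e.txt} staged={none}
After op 6 (modify d.txt): modified={d.txt, e.txt} staged={none}
After op 7 (modify g.txt): modified={d.txt, e.txt, g.txt} staged={none}
After op 8 (modify h.txt): modified={d.txt, e.txt, g.txt, h.txt} staged={none}
After op 9 (git reset f.txt): modified={d.txt, e.txt, g.txt, h.txt} staged={none}
After op 10 (modify d.txt): modified={d.txt, e.txt, g.txt, h.txt} staged={none}
After op 11 (git add c.txt): modified={d.txt, e.txt, g.txt, h.txt} staged={none}
After op 12 (git add h.txt): modified={d.txt, e.txt, g.txt} staged={h.txt}
After op 13 (git reset h.txt): modified={d.txt, e.txt, g.txt, h.txt} staged={none}
After op 14 (modify c.txt): modified={c.txt, d.txt, e.txt, g.txt, h.txt} staged={none}
After op 15 (modify a.txt): modified={a.txt, c.txt, d.txt, e.txt, g.txt, h.txt} staged={none}
After op 16 (git add c.txt): modified={a.txt, d.txt, e.txt, g.txt, h.txt} staged={c.txt}
After op 17 (git reset c.txt): modified={a.txt, c.txt, d.txt, e.txt, g.txt, h.txt} staged={none}
After op 18 (modify b.txt): modified={a.txt, b.txt, c.txt, d.txt, e.txt, g.txt, h.txt} staged={none}
After op 19 (modify f.txt): modified={a.txt, b.txt, c.txt, d.txt, e.txt, f.txt, g.txt, h.txt} staged={none}
After op 20 (git add c.txt): modified={a.txt, b.txt, d.txt, e.txt, f.txt, g.txt, h.txt} staged={c.txt}
After op 21 (git commit): modified={a.txt, b.txt, d.txt, e.txt, f.txt, g.txt, h.txt} staged={none}
After op 22 (modify c.txt): modified={a.txt, b.txt, c.txt, d.txt, e.txt, f.txt, g.txt, h.txt} staged={none}
After op 23 (git add d.txt): modified={a.txt, b.txt, c.txt, e.txt, f.txt, g.txt, h.txt} staged={d.txt}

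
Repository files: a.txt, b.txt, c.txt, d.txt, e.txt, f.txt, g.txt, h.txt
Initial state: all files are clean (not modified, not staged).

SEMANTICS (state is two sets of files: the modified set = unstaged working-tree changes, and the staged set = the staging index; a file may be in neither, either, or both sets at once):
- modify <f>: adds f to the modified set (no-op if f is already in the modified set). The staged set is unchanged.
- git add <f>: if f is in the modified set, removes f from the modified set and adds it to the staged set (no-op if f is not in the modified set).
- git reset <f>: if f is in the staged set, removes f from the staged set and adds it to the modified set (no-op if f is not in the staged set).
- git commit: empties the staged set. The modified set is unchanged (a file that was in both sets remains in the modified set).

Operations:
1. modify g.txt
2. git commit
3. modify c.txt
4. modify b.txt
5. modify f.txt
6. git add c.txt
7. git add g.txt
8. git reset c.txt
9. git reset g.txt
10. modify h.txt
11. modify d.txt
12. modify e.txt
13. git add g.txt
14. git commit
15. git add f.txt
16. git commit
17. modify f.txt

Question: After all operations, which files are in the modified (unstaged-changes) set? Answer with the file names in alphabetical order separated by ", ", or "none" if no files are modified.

After op 1 (modify g.txt): modified={g.txt} staged={none}
After op 2 (git commit): modified={g.txt} staged={none}
After op 3 (modify c.txt): modified={c.txt, g.txt} staged={none}
After op 4 (modify b.txt): modified={b.txt, c.txt, g.txt} staged={none}
After op 5 (modify f.txt): modified={b.txt, c.txt, f.txt, g.txt} staged={none}
After op 6 (git add c.txt): modified={b.txt, f.txt, g.txt} staged={c.txt}
After op 7 (git add g.txt): modified={b.txt, f.txt} staged={c.txt, g.txt}
After op 8 (git reset c.txt): modified={b.txt, c.txt, f.txt} staged={g.txt}
After op 9 (git reset g.txt): modified={b.txt, c.txt, f.txt, g.txt} staged={none}
After op 10 (modify h.txt): modified={b.txt, c.txt, f.txt, g.txt, h.txt} staged={none}
After op 11 (modify d.txt): modified={b.txt, c.txt, d.txt, f.txt, g.txt, h.txt} staged={none}
After op 12 (modify e.txt): modified={b.txt, c.txt, d.txt, e.txt, f.txt, g.txt, h.txt} staged={none}
After op 13 (git add g.txt): modified={b.txt, c.txt, d.txt, e.txt, f.txt, h.txt} staged={g.txt}
After op 14 (git commit): modified={b.txt, c.txt, d.txt, e.txt, f.txt, h.txt} staged={none}
After op 15 (git add f.txt): modified={b.txt, c.txt, d.txt, e.txt, h.txt} staged={f.txt}
After op 16 (git commit): modified={b.txt, c.txt, d.txt, e.txt, h.txt} staged={none}
After op 17 (modify f.txt): modified={b.txt, c.txt, d.txt, e.txt, f.txt, h.txt} staged={none}

Answer: b.txt, c.txt, d.txt, e.txt, f.txt, h.txt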